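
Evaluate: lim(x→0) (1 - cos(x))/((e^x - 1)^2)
This is a 0/0 indeterminate form.

Apply L'Hôpital's rule: differentiate numerator and denominator separately.
  f(x) = 1 - cos(x)   ⇒   f'(x) = sin(x)
  g(x) = (e^(x) - 1)^2   ⇒   g'(x) = 2·(e^(x) - 1)·e^(x)
  lim(x→0) f'(x)/g'(x) = lim(x→0) (sin(x))/(2·(e^(x) - 1)·e^(x))
  = 1/2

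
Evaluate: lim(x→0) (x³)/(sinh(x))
This is a 0/0 indeterminate form.

Apply L'Hôpital's rule: differentiate numerator and denominator separately.
  f(x) = x^3   ⇒   f'(x) = 3·x^2
  g(x) = sinh(x)   ⇒   g'(x) = cosh(x)
  lim(x→0) f'(x)/g'(x) = lim(x→0) (3·x^2)/(cosh(x))
  = 0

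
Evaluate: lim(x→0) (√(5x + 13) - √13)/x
This is a standard limit.

Factor or rationalize the expression:
  lim(x→0) (√(5x + 13) - √13)/x = 5·sqrt(13)/26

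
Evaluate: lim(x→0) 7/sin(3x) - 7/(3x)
This is an ∞-∞ indeterminate form.

Combine fractions or rationalize to convert ∞-∞ to 0/0 form:
  lim(x→0) 7/sin(3x) - 7/(3x) = 0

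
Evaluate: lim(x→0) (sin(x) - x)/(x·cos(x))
This is a 0/0 indeterminate form.

Apply L'Hôpital's rule: differentiate numerator and denominator separately.
  f(x) = -x + sin(x)   ⇒   f'(x) = cos(x) - 1
  g(x) = x·cos(x)   ⇒   g'(x) = -x·sin(x) + cos(x)
  lim(x→0) f'(x)/g'(x) = lim(x→0) (cos(x) - 1)/(-x·sin(x) + cos(x))
  = 0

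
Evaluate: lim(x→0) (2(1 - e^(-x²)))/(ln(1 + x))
This is a 0/0 indeterminate form.

Apply L'Hôpital's rule: differentiate numerator and denominator separately.
  f(x) = 2 - 2·e^(-x^2)   ⇒   f'(x) = 4·x·e^(-x^2)
  g(x) = ln(x + 1)   ⇒   g'(x) = 1/(x + 1)
  lim(x→0) f'(x)/g'(x) = lim(x→0) (4·x·e^(-x^2))/(1/(x + 1))
  = 0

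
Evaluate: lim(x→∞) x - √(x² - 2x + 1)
This is an ∞-∞ indeterminate form.

Combine fractions or rationalize to convert ∞-∞ to 0/0 form:
  lim(x→∞) x - √(x² - 2x + 1) = 1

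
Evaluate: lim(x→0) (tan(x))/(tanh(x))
This is a 0/0 indeterminate form.

Apply L'Hôpital's rule: differentiate numerator and denominator separately.
  f(x) = tan(x)   ⇒   f'(x) = tan(x)^2 + 1
  g(x) = tanh(x)   ⇒   g'(x) = 1 - tanh(x)^2
  lim(x→0) f'(x)/g'(x) = lim(x→0) (tan(x)^2 + 1)/(1 - tanh(x)^2)
  = 1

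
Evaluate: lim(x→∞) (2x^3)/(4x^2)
This is an ∞/∞ indeterminate form.

Apply L'Hôpital's rule: differentiate numerator and denominator separately.
  f(x) = 2·x^3   ⇒   f'(x) = 6·x^2
  g(x) = 4·x^2   ⇒   g'(x) = 8·x
  lim(x→∞) f'(x)/g'(x) = lim(x→∞) (6·x^2)/(8·x)
  = ∞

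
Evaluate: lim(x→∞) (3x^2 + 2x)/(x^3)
This is an ∞/∞ indeterminate form.

Apply L'Hôpital's rule: differentiate numerator and denominator separately.
  f(x) = 3·x^2 + 2·x   ⇒   f'(x) = 6·x + 2
  g(x) = x^3   ⇒   g'(x) = 3·x^2
  lim(x→∞) f'(x)/g'(x) = lim(x→∞) (6·x + 2)/(3·x^2)
  = 0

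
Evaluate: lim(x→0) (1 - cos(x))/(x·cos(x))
This is a 0/0 indeterminate form.

Apply L'Hôpital's rule: differentiate numerator and denominator separately.
  f(x) = 1 - cos(x)   ⇒   f'(x) = sin(x)
  g(x) = x·cos(x)   ⇒   g'(x) = -x·sin(x) + cos(x)
  lim(x→0) f'(x)/g'(x) = lim(x→0) (sin(x))/(-x·sin(x) + cos(x))
  = 0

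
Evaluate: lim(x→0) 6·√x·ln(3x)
This is a 0·∞ indeterminate form.

Rewrite 0·∞ as a quotient (0/0 or ∞/∞ form), then apply L'Hôpital's rule:
  lim(x→0) 6·√x·ln(3x) = 0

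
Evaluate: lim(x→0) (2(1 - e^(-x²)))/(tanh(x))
This is a 0/0 indeterminate form.

Apply L'Hôpital's rule: differentiate numerator and denominator separately.
  f(x) = 2 - 2·e^(-x^2)   ⇒   f'(x) = 4·x·e^(-x^2)
  g(x) = tanh(x)   ⇒   g'(x) = 1 - tanh(x)^2
  lim(x→0) f'(x)/g'(x) = lim(x→0) (4·x·e^(-x^2))/(1 - tanh(x)^2)
  = 0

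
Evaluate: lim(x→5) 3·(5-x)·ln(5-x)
This is a 0·∞ indeterminate form.

Rewrite 0·∞ as a quotient (0/0 or ∞/∞ form), then apply L'Hôpital's rule:
  lim(x→5) 3·(5-x)·ln(5-x) = 0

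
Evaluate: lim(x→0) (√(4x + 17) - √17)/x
This is a standard limit.

Factor or rationalize the expression:
  lim(x→0) (√(4x + 17) - √17)/x = 2·sqrt(17)/17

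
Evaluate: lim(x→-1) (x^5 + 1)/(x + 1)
This is a standard limit.

Factor or rationalize the expression:
  lim(x→-1) (x^5 + 1)/(x + 1) = 5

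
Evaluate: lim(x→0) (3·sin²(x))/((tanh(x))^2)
This is a 0/0 indeterminate form.

Apply L'Hôpital's rule: differentiate numerator and denominator separately.
  f(x) = 3·sin(x)^2   ⇒   f'(x) = 6·sin(x)·cos(x)
  g(x) = tanh(x)^2   ⇒   g'(x) = (2 - 2·tanh(x)^2)·tanh(x)
  lim(x→0) f'(x)/g'(x) = lim(x→0) (6·sin(x)·cos(x))/((2 - 2·tanh(x)^2)·tanh(x))
  = 3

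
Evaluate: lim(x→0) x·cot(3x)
This is a 0·∞ indeterminate form.

Rewrite 0·∞ as a quotient (0/0 or ∞/∞ form), then apply L'Hôpital's rule:
  lim(x→0) x·cot(3x) = 1/3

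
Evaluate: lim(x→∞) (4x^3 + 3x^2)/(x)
This is an ∞/∞ indeterminate form.

Apply L'Hôpital's rule: differentiate numerator and denominator separately.
  f(x) = 4·x^3 + 3·x^2   ⇒   f'(x) = 12·x^2 + 6·x
  g(x) = x   ⇒   g'(x) = 1
  lim(x→∞) f'(x)/g'(x) = lim(x→∞) (12·x^2 + 6·x)/(1)
  = ∞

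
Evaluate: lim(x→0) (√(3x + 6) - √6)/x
This is a standard limit.

Factor or rationalize the expression:
  lim(x→0) (√(3x + 6) - √6)/x = sqrt(6)/4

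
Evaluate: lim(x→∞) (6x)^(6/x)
This is an exponential indeterminate form.

For exponential indeterminate forms, take the natural log:
  Let L = lim(x→∞) (6x)^(6/x)
  Then ln(L) = lim(x→∞) [exponent × ln(base)]
  Evaluate using L'Hôpital or standard limits, then exponentiate.
  L = 1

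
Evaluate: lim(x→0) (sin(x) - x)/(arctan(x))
This is a 0/0 indeterminate form.

Apply L'Hôpital's rule: differentiate numerator and denominator separately.
  f(x) = -x + sin(x)   ⇒   f'(x) = cos(x) - 1
  g(x) = atan(x)   ⇒   g'(x) = 1/(x^2 + 1)
  lim(x→0) f'(x)/g'(x) = lim(x→0) (cos(x) - 1)/(1/(x^2 + 1))
  = 0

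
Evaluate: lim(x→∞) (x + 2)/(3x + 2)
This is an ∞/∞ indeterminate form.

Apply L'Hôpital's rule: differentiate numerator and denominator separately.
  f(x) = x + 2   ⇒   f'(x) = 1
  g(x) = 3·x + 2   ⇒   g'(x) = 3
  lim(x→∞) f'(x)/g'(x) = lim(x→∞) (1)/(3)
  = 1/3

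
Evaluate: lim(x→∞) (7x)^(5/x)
This is an exponential indeterminate form.

For exponential indeterminate forms, take the natural log:
  Let L = lim(x→∞) (7x)^(5/x)
  Then ln(L) = lim(x→∞) [exponent × ln(base)]
  Evaluate using L'Hôpital or standard limits, then exponentiate.
  L = 1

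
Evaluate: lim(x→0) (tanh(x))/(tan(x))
This is a 0/0 indeterminate form.

Apply L'Hôpital's rule: differentiate numerator and denominator separately.
  f(x) = tanh(x)   ⇒   f'(x) = 1 - tanh(x)^2
  g(x) = tan(x)   ⇒   g'(x) = tan(x)^2 + 1
  lim(x→0) f'(x)/g'(x) = lim(x→0) (1 - tanh(x)^2)/(tan(x)^2 + 1)
  = 1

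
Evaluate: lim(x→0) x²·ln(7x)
This is a 0·∞ indeterminate form.

Rewrite 0·∞ as a quotient (0/0 or ∞/∞ form), then apply L'Hôpital's rule:
  lim(x→0) x²·ln(7x) = 0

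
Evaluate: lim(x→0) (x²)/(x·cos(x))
This is a 0/0 indeterminate form.

Apply L'Hôpital's rule: differentiate numerator and denominator separately.
  f(x) = x^2   ⇒   f'(x) = 2·x
  g(x) = x·cos(x)   ⇒   g'(x) = -x·sin(x) + cos(x)
  lim(x→0) f'(x)/g'(x) = lim(x→0) (2·x)/(-x·sin(x) + cos(x))
  = 0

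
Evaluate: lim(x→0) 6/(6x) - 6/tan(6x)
This is an ∞-∞ indeterminate form.

Combine fractions or rationalize to convert ∞-∞ to 0/0 form:
  lim(x→0) 6/(6x) - 6/tan(6x) = 0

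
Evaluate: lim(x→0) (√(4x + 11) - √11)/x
This is a standard limit.

Factor or rationalize the expression:
  lim(x→0) (√(4x + 11) - √11)/x = 2·sqrt(11)/11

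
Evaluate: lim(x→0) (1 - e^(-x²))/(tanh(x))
This is a 0/0 indeterminate form.

Apply L'Hôpital's rule: differentiate numerator and denominator separately.
  f(x) = 1 - e^(-x^2)   ⇒   f'(x) = 2·x·e^(-x^2)
  g(x) = tanh(x)   ⇒   g'(x) = 1 - tanh(x)^2
  lim(x→0) f'(x)/g'(x) = lim(x→0) (2·x·e^(-x^2))/(1 - tanh(x)^2)
  = 0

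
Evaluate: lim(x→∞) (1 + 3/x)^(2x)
This is an exponential indeterminate form.

For exponential indeterminate forms, take the natural log:
  Let L = lim(x→∞) (1 + 3/x)^(2x)
  Then ln(L) = lim(x→∞) [exponent × ln(base)]
  Evaluate using L'Hôpital or standard limits, then exponentiate.
  L = e^(6)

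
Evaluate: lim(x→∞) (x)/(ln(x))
This is an ∞/∞ indeterminate form.

Apply L'Hôpital's rule: differentiate numerator and denominator separately.
  f(x) = x   ⇒   f'(x) = 1
  g(x) = ln(x)   ⇒   g'(x) = 1/x
  lim(x→∞) f'(x)/g'(x) = lim(x→∞) (1)/(1/x)
  = ∞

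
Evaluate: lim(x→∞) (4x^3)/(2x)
This is an ∞/∞ indeterminate form.

Apply L'Hôpital's rule: differentiate numerator and denominator separately.
  f(x) = 4·x^3   ⇒   f'(x) = 12·x^2
  g(x) = 2·x   ⇒   g'(x) = 2
  lim(x→∞) f'(x)/g'(x) = lim(x→∞) (12·x^2)/(2)
  = ∞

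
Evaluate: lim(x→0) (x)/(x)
This is a 0/0 indeterminate form.

Apply L'Hôpital's rule: differentiate numerator and denominator separately.
  f(x) = x   ⇒   f'(x) = 1
  g(x) = x   ⇒   g'(x) = 1
  lim(x→0) f'(x)/g'(x) = lim(x→0) (1)/(1)
  = 1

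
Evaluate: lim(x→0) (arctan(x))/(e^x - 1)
This is a 0/0 indeterminate form.

Apply L'Hôpital's rule: differentiate numerator and denominator separately.
  f(x) = atan(x)   ⇒   f'(x) = 1/(x^2 + 1)
  g(x) = e^(x) - 1   ⇒   g'(x) = e^(x)
  lim(x→0) f'(x)/g'(x) = lim(x→0) (1/(x^2 + 1))/(e^(x))
  = 1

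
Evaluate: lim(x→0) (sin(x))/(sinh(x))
This is a 0/0 indeterminate form.

Apply L'Hôpital's rule: differentiate numerator and denominator separately.
  f(x) = sin(x)   ⇒   f'(x) = cos(x)
  g(x) = sinh(x)   ⇒   g'(x) = cosh(x)
  lim(x→0) f'(x)/g'(x) = lim(x→0) (cos(x))/(cosh(x))
  = 1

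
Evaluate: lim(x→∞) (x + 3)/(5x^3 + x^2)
This is an ∞/∞ indeterminate form.

Apply L'Hôpital's rule: differentiate numerator and denominator separately.
  f(x) = x + 3   ⇒   f'(x) = 1
  g(x) = 5·x^3 + x^2   ⇒   g'(x) = 15·x^2 + 2·x
  lim(x→∞) f'(x)/g'(x) = lim(x→∞) (1)/(15·x^2 + 2·x)
  = 0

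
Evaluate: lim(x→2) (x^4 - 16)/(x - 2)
This is a standard limit.

Factor or rationalize the expression:
  lim(x→2) (x^4 - 16)/(x - 2) = 32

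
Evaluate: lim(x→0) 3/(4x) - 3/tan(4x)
This is an ∞-∞ indeterminate form.

Combine fractions or rationalize to convert ∞-∞ to 0/0 form:
  lim(x→0) 3/(4x) - 3/tan(4x) = 0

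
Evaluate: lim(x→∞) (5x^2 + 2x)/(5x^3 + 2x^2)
This is an ∞/∞ indeterminate form.

Apply L'Hôpital's rule: differentiate numerator and denominator separately.
  f(x) = 5·x^2 + 2·x   ⇒   f'(x) = 10·x + 2
  g(x) = 5·x^3 + 2·x^2   ⇒   g'(x) = 15·x^2 + 4·x
  lim(x→∞) f'(x)/g'(x) = lim(x→∞) (10·x + 2)/(15·x^2 + 4·x)
  = 0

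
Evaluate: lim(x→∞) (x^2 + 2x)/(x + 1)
This is an ∞/∞ indeterminate form.

Apply L'Hôpital's rule: differentiate numerator and denominator separately.
  f(x) = x^2 + 2·x   ⇒   f'(x) = 2·x + 2
  g(x) = x + 1   ⇒   g'(x) = 1
  lim(x→∞) f'(x)/g'(x) = lim(x→∞) (2·x + 2)/(1)
  = ∞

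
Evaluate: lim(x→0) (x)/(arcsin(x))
This is a 0/0 indeterminate form.

Apply L'Hôpital's rule: differentiate numerator and denominator separately.
  f(x) = x   ⇒   f'(x) = 1
  g(x) = asin(x)   ⇒   g'(x) = 1/sqrt(1 - x^2)
  lim(x→0) f'(x)/g'(x) = lim(x→0) (1)/(1/sqrt(1 - x^2))
  = 1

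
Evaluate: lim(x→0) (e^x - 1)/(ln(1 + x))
This is a 0/0 indeterminate form.

Apply L'Hôpital's rule: differentiate numerator and denominator separately.
  f(x) = e^(x) - 1   ⇒   f'(x) = e^(x)
  g(x) = ln(x + 1)   ⇒   g'(x) = 1/(x + 1)
  lim(x→0) f'(x)/g'(x) = lim(x→0) (e^(x))/(1/(x + 1))
  = 1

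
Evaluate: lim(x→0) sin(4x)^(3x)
This is an exponential indeterminate form.

For exponential indeterminate forms, take the natural log:
  Let L = lim(x→0) sin(4x)^(3x)
  Then ln(L) = lim(x→0) [exponent × ln(base)]
  Evaluate using L'Hôpital or standard limits, then exponentiate.
  L = 1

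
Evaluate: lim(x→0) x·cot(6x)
This is a 0·∞ indeterminate form.

Rewrite 0·∞ as a quotient (0/0 or ∞/∞ form), then apply L'Hôpital's rule:
  lim(x→0) x·cot(6x) = 1/6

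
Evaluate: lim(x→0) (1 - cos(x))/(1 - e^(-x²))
This is a 0/0 indeterminate form.

Apply L'Hôpital's rule: differentiate numerator and denominator separately.
  f(x) = 1 - cos(x)   ⇒   f'(x) = sin(x)
  g(x) = 1 - e^(-x^2)   ⇒   g'(x) = 2·x·e^(-x^2)
  lim(x→0) f'(x)/g'(x) = lim(x→0) (sin(x))/(2·x·e^(-x^2))
  = 1/2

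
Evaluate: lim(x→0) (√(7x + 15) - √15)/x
This is a standard limit.

Factor or rationalize the expression:
  lim(x→0) (√(7x + 15) - √15)/x = 7·sqrt(15)/30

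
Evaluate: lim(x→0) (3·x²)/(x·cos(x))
This is a 0/0 indeterminate form.

Apply L'Hôpital's rule: differentiate numerator and denominator separately.
  f(x) = 3·x^2   ⇒   f'(x) = 6·x
  g(x) = x·cos(x)   ⇒   g'(x) = -x·sin(x) + cos(x)
  lim(x→0) f'(x)/g'(x) = lim(x→0) (6·x)/(-x·sin(x) + cos(x))
  = 0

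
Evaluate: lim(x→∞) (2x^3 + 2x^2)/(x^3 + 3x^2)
This is an ∞/∞ indeterminate form.

Apply L'Hôpital's rule: differentiate numerator and denominator separately.
  f(x) = 2·x^3 + 2·x^2   ⇒   f'(x) = 6·x^2 + 4·x
  g(x) = x^3 + 3·x^2   ⇒   g'(x) = 3·x^2 + 6·x
  lim(x→∞) f'(x)/g'(x) = lim(x→∞) (6·x^2 + 4·x)/(3·x^2 + 6·x)
  = 2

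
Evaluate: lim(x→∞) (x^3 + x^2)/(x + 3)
This is an ∞/∞ indeterminate form.

Apply L'Hôpital's rule: differentiate numerator and denominator separately.
  f(x) = x^3 + x^2   ⇒   f'(x) = 3·x^2 + 2·x
  g(x) = x + 3   ⇒   g'(x) = 1
  lim(x→∞) f'(x)/g'(x) = lim(x→∞) (3·x^2 + 2·x)/(1)
  = ∞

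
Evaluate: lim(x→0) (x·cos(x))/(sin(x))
This is a 0/0 indeterminate form.

Apply L'Hôpital's rule: differentiate numerator and denominator separately.
  f(x) = x·cos(x)   ⇒   f'(x) = -x·sin(x) + cos(x)
  g(x) = sin(x)   ⇒   g'(x) = cos(x)
  lim(x→0) f'(x)/g'(x) = lim(x→0) (-x·sin(x) + cos(x))/(cos(x))
  = 1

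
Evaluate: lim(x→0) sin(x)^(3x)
This is an exponential indeterminate form.

For exponential indeterminate forms, take the natural log:
  Let L = lim(x→0) sin(x)^(3x)
  Then ln(L) = lim(x→0) [exponent × ln(base)]
  Evaluate using L'Hôpital or standard limits, then exponentiate.
  L = 1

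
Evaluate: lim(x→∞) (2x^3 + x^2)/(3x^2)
This is an ∞/∞ indeterminate form.

Apply L'Hôpital's rule: differentiate numerator and denominator separately.
  f(x) = 2·x^3 + x^2   ⇒   f'(x) = 6·x^2 + 2·x
  g(x) = 3·x^2   ⇒   g'(x) = 6·x
  lim(x→∞) f'(x)/g'(x) = lim(x→∞) (6·x^2 + 2·x)/(6·x)
  = ∞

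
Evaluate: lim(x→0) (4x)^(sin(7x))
This is an exponential indeterminate form.

For exponential indeterminate forms, take the natural log:
  Let L = lim(x→0) (4x)^(sin(7x))
  Then ln(L) = lim(x→0) [exponent × ln(base)]
  Evaluate using L'Hôpital or standard limits, then exponentiate.
  L = 1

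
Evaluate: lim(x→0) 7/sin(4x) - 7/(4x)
This is an ∞-∞ indeterminate form.

Combine fractions or rationalize to convert ∞-∞ to 0/0 form:
  lim(x→0) 7/sin(4x) - 7/(4x) = 0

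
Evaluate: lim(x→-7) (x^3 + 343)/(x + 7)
This is a standard limit.

Factor or rationalize the expression:
  lim(x→-7) (x^3 + 343)/(x + 7) = 147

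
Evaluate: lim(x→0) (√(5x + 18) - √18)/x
This is a standard limit.

Factor or rationalize the expression:
  lim(x→0) (√(5x + 18) - √18)/x = 5·sqrt(2)/12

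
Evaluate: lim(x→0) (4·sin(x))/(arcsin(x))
This is a 0/0 indeterminate form.

Apply L'Hôpital's rule: differentiate numerator and denominator separately.
  f(x) = 4·sin(x)   ⇒   f'(x) = 4·cos(x)
  g(x) = asin(x)   ⇒   g'(x) = 1/sqrt(1 - x^2)
  lim(x→0) f'(x)/g'(x) = lim(x→0) (4·cos(x))/(1/sqrt(1 - x^2))
  = 4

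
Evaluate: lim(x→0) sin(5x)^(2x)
This is an exponential indeterminate form.

For exponential indeterminate forms, take the natural log:
  Let L = lim(x→0) sin(5x)^(2x)
  Then ln(L) = lim(x→0) [exponent × ln(base)]
  Evaluate using L'Hôpital or standard limits, then exponentiate.
  L = 1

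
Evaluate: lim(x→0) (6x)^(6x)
This is an exponential indeterminate form.

For exponential indeterminate forms, take the natural log:
  Let L = lim(x→0) (6x)^(6x)
  Then ln(L) = lim(x→0) [exponent × ln(base)]
  Evaluate using L'Hôpital or standard limits, then exponentiate.
  L = 1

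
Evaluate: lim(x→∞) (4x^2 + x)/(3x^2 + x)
This is an ∞/∞ indeterminate form.

Apply L'Hôpital's rule: differentiate numerator and denominator separately.
  f(x) = 4·x^2 + x   ⇒   f'(x) = 8·x + 1
  g(x) = 3·x^2 + x   ⇒   g'(x) = 6·x + 1
  lim(x→∞) f'(x)/g'(x) = lim(x→∞) (8·x + 1)/(6·x + 1)
  = 4/3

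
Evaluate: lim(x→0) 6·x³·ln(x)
This is a 0·∞ indeterminate form.

Rewrite 0·∞ as a quotient (0/0 or ∞/∞ form), then apply L'Hôpital's rule:
  lim(x→0) 6·x³·ln(x) = 0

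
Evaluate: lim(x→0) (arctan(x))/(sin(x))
This is a 0/0 indeterminate form.

Apply L'Hôpital's rule: differentiate numerator and denominator separately.
  f(x) = atan(x)   ⇒   f'(x) = 1/(x^2 + 1)
  g(x) = sin(x)   ⇒   g'(x) = cos(x)
  lim(x→0) f'(x)/g'(x) = lim(x→0) (1/(x^2 + 1))/(cos(x))
  = 1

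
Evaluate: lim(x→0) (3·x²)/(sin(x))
This is a 0/0 indeterminate form.

Apply L'Hôpital's rule: differentiate numerator and denominator separately.
  f(x) = 3·x^2   ⇒   f'(x) = 6·x
  g(x) = sin(x)   ⇒   g'(x) = cos(x)
  lim(x→0) f'(x)/g'(x) = lim(x→0) (6·x)/(cos(x))
  = 0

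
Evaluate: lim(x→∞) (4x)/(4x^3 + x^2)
This is an ∞/∞ indeterminate form.

Apply L'Hôpital's rule: differentiate numerator and denominator separately.
  f(x) = 4·x   ⇒   f'(x) = 4
  g(x) = 4·x^3 + x^2   ⇒   g'(x) = 12·x^2 + 2·x
  lim(x→∞) f'(x)/g'(x) = lim(x→∞) (4)/(12·x^2 + 2·x)
  = 0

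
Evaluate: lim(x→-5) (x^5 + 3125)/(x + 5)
This is a standard limit.

Factor or rationalize the expression:
  lim(x→-5) (x^5 + 3125)/(x + 5) = 3125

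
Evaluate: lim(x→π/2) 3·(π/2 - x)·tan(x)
This is a 0·∞ indeterminate form.

Rewrite 0·∞ as a quotient (0/0 or ∞/∞ form), then apply L'Hôpital's rule:
  lim(x→π/2) 3·(π/2 - x)·tan(x) = 3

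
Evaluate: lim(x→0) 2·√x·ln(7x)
This is a 0·∞ indeterminate form.

Rewrite 0·∞ as a quotient (0/0 or ∞/∞ form), then apply L'Hôpital's rule:
  lim(x→0) 2·√x·ln(7x) = 0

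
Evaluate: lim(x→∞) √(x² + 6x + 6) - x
This is an ∞-∞ indeterminate form.

Combine fractions or rationalize to convert ∞-∞ to 0/0 form:
  lim(x→∞) √(x² + 6x + 6) - x = 3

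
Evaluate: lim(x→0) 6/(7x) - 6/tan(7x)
This is an ∞-∞ indeterminate form.

Combine fractions or rationalize to convert ∞-∞ to 0/0 form:
  lim(x→0) 6/(7x) - 6/tan(7x) = 0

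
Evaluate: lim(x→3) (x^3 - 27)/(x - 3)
This is a standard limit.

Factor or rationalize the expression:
  lim(x→3) (x^3 - 27)/(x - 3) = 27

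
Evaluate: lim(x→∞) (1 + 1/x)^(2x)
This is an exponential indeterminate form.

For exponential indeterminate forms, take the natural log:
  Let L = lim(x→∞) (1 + 1/x)^(2x)
  Then ln(L) = lim(x→∞) [exponent × ln(base)]
  Evaluate using L'Hôpital or standard limits, then exponentiate.
  L = e²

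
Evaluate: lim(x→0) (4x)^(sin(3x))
This is an exponential indeterminate form.

For exponential indeterminate forms, take the natural log:
  Let L = lim(x→0) (4x)^(sin(3x))
  Then ln(L) = lim(x→0) [exponent × ln(base)]
  Evaluate using L'Hôpital or standard limits, then exponentiate.
  L = 1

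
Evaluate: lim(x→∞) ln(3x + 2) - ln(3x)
This is an ∞-∞ indeterminate form.

Combine fractions or rationalize to convert ∞-∞ to 0/0 form:
  lim(x→∞) ln(3x + 2) - ln(3x) = 0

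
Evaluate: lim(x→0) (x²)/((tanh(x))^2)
This is a 0/0 indeterminate form.

Apply L'Hôpital's rule: differentiate numerator and denominator separately.
  f(x) = x^2   ⇒   f'(x) = 2·x
  g(x) = tanh(x)^2   ⇒   g'(x) = (2 - 2·tanh(x)^2)·tanh(x)
  lim(x→0) f'(x)/g'(x) = lim(x→0) (2·x)/((2 - 2·tanh(x)^2)·tanh(x))
  = 1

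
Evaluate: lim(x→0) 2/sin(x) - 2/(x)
This is an ∞-∞ indeterminate form.

Combine fractions or rationalize to convert ∞-∞ to 0/0 form:
  lim(x→0) 2/sin(x) - 2/(x) = 0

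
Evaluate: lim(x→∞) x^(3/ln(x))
This is an exponential indeterminate form.

For exponential indeterminate forms, take the natural log:
  Let L = lim(x→∞) x^(3/ln(x))
  Then ln(L) = lim(x→∞) [exponent × ln(base)]
  Evaluate using L'Hôpital or standard limits, then exponentiate.
  L = e^(3)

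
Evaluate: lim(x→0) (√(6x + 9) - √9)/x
This is a standard limit.

Factor or rationalize the expression:
  lim(x→0) (√(6x + 9) - √9)/x = 1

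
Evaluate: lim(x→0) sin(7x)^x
This is an exponential indeterminate form.

For exponential indeterminate forms, take the natural log:
  Let L = lim(x→0) sin(7x)^x
  Then ln(L) = lim(x→0) [exponent × ln(base)]
  Evaluate using L'Hôpital or standard limits, then exponentiate.
  L = 1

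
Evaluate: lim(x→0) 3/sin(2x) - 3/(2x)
This is an ∞-∞ indeterminate form.

Combine fractions or rationalize to convert ∞-∞ to 0/0 form:
  lim(x→0) 3/sin(2x) - 3/(2x) = 0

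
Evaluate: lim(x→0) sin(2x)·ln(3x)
This is a 0·∞ indeterminate form.

Rewrite 0·∞ as a quotient (0/0 or ∞/∞ form), then apply L'Hôpital's rule:
  lim(x→0) sin(2x)·ln(3x) = 0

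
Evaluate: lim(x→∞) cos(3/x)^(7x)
This is an exponential indeterminate form.

For exponential indeterminate forms, take the natural log:
  Let L = lim(x→∞) cos(3/x)^(7x)
  Then ln(L) = lim(x→∞) [exponent × ln(base)]
  Evaluate using L'Hôpital or standard limits, then exponentiate.
  L = 1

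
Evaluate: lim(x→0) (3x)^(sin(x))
This is an exponential indeterminate form.

For exponential indeterminate forms, take the natural log:
  Let L = lim(x→0) (3x)^(sin(x))
  Then ln(L) = lim(x→0) [exponent × ln(base)]
  Evaluate using L'Hôpital or standard limits, then exponentiate.
  L = 1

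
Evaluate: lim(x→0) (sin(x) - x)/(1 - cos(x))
This is a 0/0 indeterminate form.

Apply L'Hôpital's rule: differentiate numerator and denominator separately.
  f(x) = -x + sin(x)   ⇒   f'(x) = cos(x) - 1
  g(x) = 1 - cos(x)   ⇒   g'(x) = sin(x)
  lim(x→0) f'(x)/g'(x) = lim(x→0) (cos(x) - 1)/(sin(x))
  = 0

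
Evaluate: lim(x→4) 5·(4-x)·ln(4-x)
This is a 0·∞ indeterminate form.

Rewrite 0·∞ as a quotient (0/0 or ∞/∞ form), then apply L'Hôpital's rule:
  lim(x→4) 5·(4-x)·ln(4-x) = 0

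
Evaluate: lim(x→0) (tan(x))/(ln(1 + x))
This is a 0/0 indeterminate form.

Apply L'Hôpital's rule: differentiate numerator and denominator separately.
  f(x) = tan(x)   ⇒   f'(x) = tan(x)^2 + 1
  g(x) = ln(x + 1)   ⇒   g'(x) = 1/(x + 1)
  lim(x→0) f'(x)/g'(x) = lim(x→0) (tan(x)^2 + 1)/(1/(x + 1))
  = 1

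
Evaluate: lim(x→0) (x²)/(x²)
This is a 0/0 indeterminate form.

Apply L'Hôpital's rule: differentiate numerator and denominator separately.
  f(x) = x^2   ⇒   f'(x) = 2·x
  g(x) = x^2   ⇒   g'(x) = 2·x
  lim(x→0) f'(x)/g'(x) = lim(x→0) (2·x)/(2·x)
  = 1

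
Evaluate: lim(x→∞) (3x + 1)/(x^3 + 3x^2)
This is an ∞/∞ indeterminate form.

Apply L'Hôpital's rule: differentiate numerator and denominator separately.
  f(x) = 3·x + 1   ⇒   f'(x) = 3
  g(x) = x^3 + 3·x^2   ⇒   g'(x) = 3·x^2 + 6·x
  lim(x→∞) f'(x)/g'(x) = lim(x→∞) (3)/(3·x^2 + 6·x)
  = 0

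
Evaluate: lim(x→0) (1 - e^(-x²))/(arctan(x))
This is a 0/0 indeterminate form.

Apply L'Hôpital's rule: differentiate numerator and denominator separately.
  f(x) = 1 - e^(-x^2)   ⇒   f'(x) = 2·x·e^(-x^2)
  g(x) = atan(x)   ⇒   g'(x) = 1/(x^2 + 1)
  lim(x→0) f'(x)/g'(x) = lim(x→0) (2·x·e^(-x^2))/(1/(x^2 + 1))
  = 0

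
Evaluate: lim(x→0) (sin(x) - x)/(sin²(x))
This is a 0/0 indeterminate form.

Apply L'Hôpital's rule: differentiate numerator and denominator separately.
  f(x) = -x + sin(x)   ⇒   f'(x) = cos(x) - 1
  g(x) = sin(x)^2   ⇒   g'(x) = 2·sin(x)·cos(x)
  lim(x→0) f'(x)/g'(x) = lim(x→0) (cos(x) - 1)/(2·sin(x)·cos(x))
  = 0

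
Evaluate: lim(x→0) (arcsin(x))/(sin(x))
This is a 0/0 indeterminate form.

Apply L'Hôpital's rule: differentiate numerator and denominator separately.
  f(x) = asin(x)   ⇒   f'(x) = 1/sqrt(1 - x^2)
  g(x) = sin(x)   ⇒   g'(x) = cos(x)
  lim(x→0) f'(x)/g'(x) = lim(x→0) (1/sqrt(1 - x^2))/(cos(x))
  = 1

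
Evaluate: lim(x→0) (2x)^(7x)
This is an exponential indeterminate form.

For exponential indeterminate forms, take the natural log:
  Let L = lim(x→0) (2x)^(7x)
  Then ln(L) = lim(x→0) [exponent × ln(base)]
  Evaluate using L'Hôpital or standard limits, then exponentiate.
  L = 1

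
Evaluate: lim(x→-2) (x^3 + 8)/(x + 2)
This is a standard limit.

Factor or rationalize the expression:
  lim(x→-2) (x^3 + 8)/(x + 2) = 12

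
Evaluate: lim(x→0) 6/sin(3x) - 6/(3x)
This is an ∞-∞ indeterminate form.

Combine fractions or rationalize to convert ∞-∞ to 0/0 form:
  lim(x→0) 6/sin(3x) - 6/(3x) = 0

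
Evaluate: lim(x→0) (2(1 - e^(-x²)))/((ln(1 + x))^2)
This is a 0/0 indeterminate form.

Apply L'Hôpital's rule: differentiate numerator and denominator separately.
  f(x) = 2 - 2·e^(-x^2)   ⇒   f'(x) = 4·x·e^(-x^2)
  g(x) = ln(x + 1)^2   ⇒   g'(x) = 2·ln(x + 1)/(x + 1)
  lim(x→0) f'(x)/g'(x) = lim(x→0) (4·x·e^(-x^2))/(2·ln(x + 1)/(x + 1))
  = 2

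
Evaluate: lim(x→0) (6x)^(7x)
This is an exponential indeterminate form.

For exponential indeterminate forms, take the natural log:
  Let L = lim(x→0) (6x)^(7x)
  Then ln(L) = lim(x→0) [exponent × ln(base)]
  Evaluate using L'Hôpital or standard limits, then exponentiate.
  L = 1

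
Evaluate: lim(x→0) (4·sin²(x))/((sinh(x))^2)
This is a 0/0 indeterminate form.

Apply L'Hôpital's rule: differentiate numerator and denominator separately.
  f(x) = 4·sin(x)^2   ⇒   f'(x) = 8·sin(x)·cos(x)
  g(x) = sinh(x)^2   ⇒   g'(x) = 2·sinh(x)·cosh(x)
  lim(x→0) f'(x)/g'(x) = lim(x→0) (8·sin(x)·cos(x))/(2·sinh(x)·cosh(x))
  = 4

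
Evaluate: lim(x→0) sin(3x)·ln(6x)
This is a 0·∞ indeterminate form.

Rewrite 0·∞ as a quotient (0/0 or ∞/∞ form), then apply L'Hôpital's rule:
  lim(x→0) sin(3x)·ln(6x) = 0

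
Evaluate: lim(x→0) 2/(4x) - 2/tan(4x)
This is an ∞-∞ indeterminate form.

Combine fractions or rationalize to convert ∞-∞ to 0/0 form:
  lim(x→0) 2/(4x) - 2/tan(4x) = 0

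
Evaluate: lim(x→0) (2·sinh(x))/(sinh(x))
This is a 0/0 indeterminate form.

Apply L'Hôpital's rule: differentiate numerator and denominator separately.
  f(x) = 2·sinh(x)   ⇒   f'(x) = 2·cosh(x)
  g(x) = sinh(x)   ⇒   g'(x) = cosh(x)
  lim(x→0) f'(x)/g'(x) = lim(x→0) (2·cosh(x))/(cosh(x))
  = 2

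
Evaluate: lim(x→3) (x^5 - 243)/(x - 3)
This is a standard limit.

Factor or rationalize the expression:
  lim(x→3) (x^5 - 243)/(x - 3) = 405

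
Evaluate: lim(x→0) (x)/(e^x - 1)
This is a 0/0 indeterminate form.

Apply L'Hôpital's rule: differentiate numerator and denominator separately.
  f(x) = x   ⇒   f'(x) = 1
  g(x) = e^(x) - 1   ⇒   g'(x) = e^(x)
  lim(x→0) f'(x)/g'(x) = lim(x→0) (1)/(e^(x))
  = 1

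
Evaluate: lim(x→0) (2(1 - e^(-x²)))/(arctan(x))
This is a 0/0 indeterminate form.

Apply L'Hôpital's rule: differentiate numerator and denominator separately.
  f(x) = 2 - 2·e^(-x^2)   ⇒   f'(x) = 4·x·e^(-x^2)
  g(x) = atan(x)   ⇒   g'(x) = 1/(x^2 + 1)
  lim(x→0) f'(x)/g'(x) = lim(x→0) (4·x·e^(-x^2))/(1/(x^2 + 1))
  = 0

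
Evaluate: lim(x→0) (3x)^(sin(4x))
This is an exponential indeterminate form.

For exponential indeterminate forms, take the natural log:
  Let L = lim(x→0) (3x)^(sin(4x))
  Then ln(L) = lim(x→0) [exponent × ln(base)]
  Evaluate using L'Hôpital or standard limits, then exponentiate.
  L = 1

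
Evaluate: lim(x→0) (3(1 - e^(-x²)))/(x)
This is a 0/0 indeterminate form.

Apply L'Hôpital's rule: differentiate numerator and denominator separately.
  f(x) = 3 - 3·e^(-x^2)   ⇒   f'(x) = 6·x·e^(-x^2)
  g(x) = x   ⇒   g'(x) = 1
  lim(x→0) f'(x)/g'(x) = lim(x→0) (6·x·e^(-x^2))/(1)
  = 0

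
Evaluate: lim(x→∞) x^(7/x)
This is an exponential indeterminate form.

For exponential indeterminate forms, take the natural log:
  Let L = lim(x→∞) x^(7/x)
  Then ln(L) = lim(x→∞) [exponent × ln(base)]
  Evaluate using L'Hôpital or standard limits, then exponentiate.
  L = 1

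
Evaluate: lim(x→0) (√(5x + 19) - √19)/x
This is a standard limit.

Factor or rationalize the expression:
  lim(x→0) (√(5x + 19) - √19)/x = 5·sqrt(19)/38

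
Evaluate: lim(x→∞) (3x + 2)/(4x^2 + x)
This is an ∞/∞ indeterminate form.

Apply L'Hôpital's rule: differentiate numerator and denominator separately.
  f(x) = 3·x + 2   ⇒   f'(x) = 3
  g(x) = 4·x^2 + x   ⇒   g'(x) = 8·x + 1
  lim(x→∞) f'(x)/g'(x) = lim(x→∞) (3)/(8·x + 1)
  = 0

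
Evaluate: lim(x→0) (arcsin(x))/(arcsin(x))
This is a 0/0 indeterminate form.

Apply L'Hôpital's rule: differentiate numerator and denominator separately.
  f(x) = asin(x)   ⇒   f'(x) = 1/sqrt(1 - x^2)
  g(x) = asin(x)   ⇒   g'(x) = 1/sqrt(1 - x^2)
  lim(x→0) f'(x)/g'(x) = lim(x→0) (1/sqrt(1 - x^2))/(1/sqrt(1 - x^2))
  = 1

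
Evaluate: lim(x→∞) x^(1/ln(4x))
This is an exponential indeterminate form.

For exponential indeterminate forms, take the natural log:
  Let L = lim(x→∞) x^(1/ln(4x))
  Then ln(L) = lim(x→∞) [exponent × ln(base)]
  Evaluate using L'Hôpital or standard limits, then exponentiate.
  L = e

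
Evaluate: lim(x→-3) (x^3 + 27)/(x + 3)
This is a standard limit.

Factor or rationalize the expression:
  lim(x→-3) (x^3 + 27)/(x + 3) = 27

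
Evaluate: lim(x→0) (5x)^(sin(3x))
This is an exponential indeterminate form.

For exponential indeterminate forms, take the natural log:
  Let L = lim(x→0) (5x)^(sin(3x))
  Then ln(L) = lim(x→0) [exponent × ln(base)]
  Evaluate using L'Hôpital or standard limits, then exponentiate.
  L = 1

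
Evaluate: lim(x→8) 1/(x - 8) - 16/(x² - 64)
This is an ∞-∞ indeterminate form.

Combine fractions or rationalize to convert ∞-∞ to 0/0 form:
  lim(x→8) 1/(x - 8) - 16/(x² - 64) = 1/16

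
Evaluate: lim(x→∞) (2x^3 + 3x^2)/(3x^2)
This is an ∞/∞ indeterminate form.

Apply L'Hôpital's rule: differentiate numerator and denominator separately.
  f(x) = 2·x^3 + 3·x^2   ⇒   f'(x) = 6·x^2 + 6·x
  g(x) = 3·x^2   ⇒   g'(x) = 6·x
  lim(x→∞) f'(x)/g'(x) = lim(x→∞) (6·x^2 + 6·x)/(6·x)
  = ∞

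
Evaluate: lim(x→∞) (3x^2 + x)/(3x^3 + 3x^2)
This is an ∞/∞ indeterminate form.

Apply L'Hôpital's rule: differentiate numerator and denominator separately.
  f(x) = 3·x^2 + x   ⇒   f'(x) = 6·x + 1
  g(x) = 3·x^3 + 3·x^2   ⇒   g'(x) = 9·x^2 + 6·x
  lim(x→∞) f'(x)/g'(x) = lim(x→∞) (6·x + 1)/(9·x^2 + 6·x)
  = 0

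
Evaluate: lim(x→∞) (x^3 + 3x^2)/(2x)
This is an ∞/∞ indeterminate form.

Apply L'Hôpital's rule: differentiate numerator and denominator separately.
  f(x) = x^3 + 3·x^2   ⇒   f'(x) = 3·x^2 + 6·x
  g(x) = 2·x   ⇒   g'(x) = 2
  lim(x→∞) f'(x)/g'(x) = lim(x→∞) (3·x^2 + 6·x)/(2)
  = ∞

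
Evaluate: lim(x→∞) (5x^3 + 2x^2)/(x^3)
This is an ∞/∞ indeterminate form.

Apply L'Hôpital's rule: differentiate numerator and denominator separately.
  f(x) = 5·x^3 + 2·x^2   ⇒   f'(x) = 15·x^2 + 4·x
  g(x) = x^3   ⇒   g'(x) = 3·x^2
  lim(x→∞) f'(x)/g'(x) = lim(x→∞) (15·x^2 + 4·x)/(3·x^2)
  = 5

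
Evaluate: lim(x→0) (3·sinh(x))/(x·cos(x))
This is a 0/0 indeterminate form.

Apply L'Hôpital's rule: differentiate numerator and denominator separately.
  f(x) = 3·sinh(x)   ⇒   f'(x) = 3·cosh(x)
  g(x) = x·cos(x)   ⇒   g'(x) = -x·sin(x) + cos(x)
  lim(x→0) f'(x)/g'(x) = lim(x→0) (3·cosh(x))/(-x·sin(x) + cos(x))
  = 3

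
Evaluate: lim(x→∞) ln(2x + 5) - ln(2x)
This is an ∞-∞ indeterminate form.

Combine fractions or rationalize to convert ∞-∞ to 0/0 form:
  lim(x→∞) ln(2x + 5) - ln(2x) = 0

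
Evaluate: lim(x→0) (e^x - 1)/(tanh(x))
This is a 0/0 indeterminate form.

Apply L'Hôpital's rule: differentiate numerator and denominator separately.
  f(x) = e^(x) - 1   ⇒   f'(x) = e^(x)
  g(x) = tanh(x)   ⇒   g'(x) = 1 - tanh(x)^2
  lim(x→0) f'(x)/g'(x) = lim(x→0) (e^(x))/(1 - tanh(x)^2)
  = 1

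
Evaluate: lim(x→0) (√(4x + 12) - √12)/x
This is a standard limit.

Factor or rationalize the expression:
  lim(x→0) (√(4x + 12) - √12)/x = sqrt(3)/3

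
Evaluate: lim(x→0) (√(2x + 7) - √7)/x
This is a standard limit.

Factor or rationalize the expression:
  lim(x→0) (√(2x + 7) - √7)/x = sqrt(7)/7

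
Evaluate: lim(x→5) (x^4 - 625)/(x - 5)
This is a standard limit.

Factor or rationalize the expression:
  lim(x→5) (x^4 - 625)/(x - 5) = 500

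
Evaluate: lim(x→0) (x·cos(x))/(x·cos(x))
This is a 0/0 indeterminate form.

Apply L'Hôpital's rule: differentiate numerator and denominator separately.
  f(x) = x·cos(x)   ⇒   f'(x) = -x·sin(x) + cos(x)
  g(x) = x·cos(x)   ⇒   g'(x) = -x·sin(x) + cos(x)
  lim(x→0) f'(x)/g'(x) = lim(x→0) (-x·sin(x) + cos(x))/(-x·sin(x) + cos(x))
  = 1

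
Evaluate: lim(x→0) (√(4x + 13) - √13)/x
This is a standard limit.

Factor or rationalize the expression:
  lim(x→0) (√(4x + 13) - √13)/x = 2·sqrt(13)/13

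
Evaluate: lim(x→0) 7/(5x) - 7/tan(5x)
This is an ∞-∞ indeterminate form.

Combine fractions or rationalize to convert ∞-∞ to 0/0 form:
  lim(x→0) 7/(5x) - 7/tan(5x) = 0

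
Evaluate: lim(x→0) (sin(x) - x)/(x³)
This is a 0/0 indeterminate form.

Apply L'Hôpital's rule: differentiate numerator and denominator separately.
  f(x) = -x + sin(x)   ⇒   f'(x) = cos(x) - 1
  g(x) = x^3   ⇒   g'(x) = 3·x^2
  lim(x→0) f'(x)/g'(x) = lim(x→0) (cos(x) - 1)/(3·x^2)
  = -1/6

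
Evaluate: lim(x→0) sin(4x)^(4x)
This is an exponential indeterminate form.

For exponential indeterminate forms, take the natural log:
  Let L = lim(x→0) sin(4x)^(4x)
  Then ln(L) = lim(x→0) [exponent × ln(base)]
  Evaluate using L'Hôpital or standard limits, then exponentiate.
  L = 1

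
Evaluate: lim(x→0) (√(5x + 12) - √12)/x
This is a standard limit.

Factor or rationalize the expression:
  lim(x→0) (√(5x + 12) - √12)/x = 5·sqrt(3)/12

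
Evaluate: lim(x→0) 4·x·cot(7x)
This is a 0·∞ indeterminate form.

Rewrite 0·∞ as a quotient (0/0 or ∞/∞ form), then apply L'Hôpital's rule:
  lim(x→0) 4·x·cot(7x) = 4/7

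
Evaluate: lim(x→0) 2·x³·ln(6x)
This is a 0·∞ indeterminate form.

Rewrite 0·∞ as a quotient (0/0 or ∞/∞ form), then apply L'Hôpital's rule:
  lim(x→0) 2·x³·ln(6x) = 0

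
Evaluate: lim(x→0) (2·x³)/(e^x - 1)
This is a 0/0 indeterminate form.

Apply L'Hôpital's rule: differentiate numerator and denominator separately.
  f(x) = 2·x^3   ⇒   f'(x) = 6·x^2
  g(x) = e^(x) - 1   ⇒   g'(x) = e^(x)
  lim(x→0) f'(x)/g'(x) = lim(x→0) (6·x^2)/(e^(x))
  = 0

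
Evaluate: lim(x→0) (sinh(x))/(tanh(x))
This is a 0/0 indeterminate form.

Apply L'Hôpital's rule: differentiate numerator and denominator separately.
  f(x) = sinh(x)   ⇒   f'(x) = cosh(x)
  g(x) = tanh(x)   ⇒   g'(x) = 1 - tanh(x)^2
  lim(x→0) f'(x)/g'(x) = lim(x→0) (cosh(x))/(1 - tanh(x)^2)
  = 1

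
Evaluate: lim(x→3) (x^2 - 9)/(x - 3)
This is a standard limit.

Factor or rationalize the expression:
  lim(x→3) (x^2 - 9)/(x - 3) = 6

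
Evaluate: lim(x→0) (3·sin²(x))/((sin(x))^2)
This is a 0/0 indeterminate form.

Apply L'Hôpital's rule: differentiate numerator and denominator separately.
  f(x) = 3·sin(x)^2   ⇒   f'(x) = 6·sin(x)·cos(x)
  g(x) = sin(x)^2   ⇒   g'(x) = 2·sin(x)·cos(x)
  lim(x→0) f'(x)/g'(x) = lim(x→0) (6·sin(x)·cos(x))/(2·sin(x)·cos(x))
  = 3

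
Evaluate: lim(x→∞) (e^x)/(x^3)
This is an ∞/∞ indeterminate form.

Apply L'Hôpital's rule: differentiate numerator and denominator separately.
  f(x) = e^(x)   ⇒   f'(x) = e^(x)
  g(x) = x^3   ⇒   g'(x) = 3·x^2
  lim(x→∞) f'(x)/g'(x) = lim(x→∞) (e^(x))/(3·x^2)
  = ∞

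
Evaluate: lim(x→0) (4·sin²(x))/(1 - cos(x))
This is a 0/0 indeterminate form.

Apply L'Hôpital's rule: differentiate numerator and denominator separately.
  f(x) = 4·sin(x)^2   ⇒   f'(x) = 8·sin(x)·cos(x)
  g(x) = 1 - cos(x)   ⇒   g'(x) = sin(x)
  lim(x→0) f'(x)/g'(x) = lim(x→0) (8·sin(x)·cos(x))/(sin(x))
  = 8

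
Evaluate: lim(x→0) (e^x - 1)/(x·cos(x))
This is a 0/0 indeterminate form.

Apply L'Hôpital's rule: differentiate numerator and denominator separately.
  f(x) = e^(x) - 1   ⇒   f'(x) = e^(x)
  g(x) = x·cos(x)   ⇒   g'(x) = -x·sin(x) + cos(x)
  lim(x→0) f'(x)/g'(x) = lim(x→0) (e^(x))/(-x·sin(x) + cos(x))
  = 1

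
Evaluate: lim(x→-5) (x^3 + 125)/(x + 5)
This is a standard limit.

Factor or rationalize the expression:
  lim(x→-5) (x^3 + 125)/(x + 5) = 75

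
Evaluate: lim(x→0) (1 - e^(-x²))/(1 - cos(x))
This is a 0/0 indeterminate form.

Apply L'Hôpital's rule: differentiate numerator and denominator separately.
  f(x) = 1 - e^(-x^2)   ⇒   f'(x) = 2·x·e^(-x^2)
  g(x) = 1 - cos(x)   ⇒   g'(x) = sin(x)
  lim(x→0) f'(x)/g'(x) = lim(x→0) (2·x·e^(-x^2))/(sin(x))
  = 2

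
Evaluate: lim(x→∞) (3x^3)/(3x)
This is an ∞/∞ indeterminate form.

Apply L'Hôpital's rule: differentiate numerator and denominator separately.
  f(x) = 3·x^3   ⇒   f'(x) = 9·x^2
  g(x) = 3·x   ⇒   g'(x) = 3
  lim(x→∞) f'(x)/g'(x) = lim(x→∞) (9·x^2)/(3)
  = ∞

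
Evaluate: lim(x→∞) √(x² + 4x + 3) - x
This is an ∞-∞ indeterminate form.

Combine fractions or rationalize to convert ∞-∞ to 0/0 form:
  lim(x→∞) √(x² + 4x + 3) - x = 2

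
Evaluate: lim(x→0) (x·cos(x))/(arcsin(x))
This is a 0/0 indeterminate form.

Apply L'Hôpital's rule: differentiate numerator and denominator separately.
  f(x) = x·cos(x)   ⇒   f'(x) = -x·sin(x) + cos(x)
  g(x) = asin(x)   ⇒   g'(x) = 1/sqrt(1 - x^2)
  lim(x→0) f'(x)/g'(x) = lim(x→0) (-x·sin(x) + cos(x))/(1/sqrt(1 - x^2))
  = 1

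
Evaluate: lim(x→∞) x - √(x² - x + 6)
This is an ∞-∞ indeterminate form.

Combine fractions or rationalize to convert ∞-∞ to 0/0 form:
  lim(x→∞) x - √(x² - x + 6) = 1/2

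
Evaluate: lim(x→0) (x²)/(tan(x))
This is a 0/0 indeterminate form.

Apply L'Hôpital's rule: differentiate numerator and denominator separately.
  f(x) = x^2   ⇒   f'(x) = 2·x
  g(x) = tan(x)   ⇒   g'(x) = tan(x)^2 + 1
  lim(x→0) f'(x)/g'(x) = lim(x→0) (2·x)/(tan(x)^2 + 1)
  = 0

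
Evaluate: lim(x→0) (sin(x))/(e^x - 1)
This is a 0/0 indeterminate form.

Apply L'Hôpital's rule: differentiate numerator and denominator separately.
  f(x) = sin(x)   ⇒   f'(x) = cos(x)
  g(x) = e^(x) - 1   ⇒   g'(x) = e^(x)
  lim(x→0) f'(x)/g'(x) = lim(x→0) (cos(x))/(e^(x))
  = 1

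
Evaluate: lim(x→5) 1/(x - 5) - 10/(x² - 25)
This is an ∞-∞ indeterminate form.

Combine fractions or rationalize to convert ∞-∞ to 0/0 form:
  lim(x→5) 1/(x - 5) - 10/(x² - 25) = 1/10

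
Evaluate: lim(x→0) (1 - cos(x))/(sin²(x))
This is a 0/0 indeterminate form.

Apply L'Hôpital's rule: differentiate numerator and denominator separately.
  f(x) = 1 - cos(x)   ⇒   f'(x) = sin(x)
  g(x) = sin(x)^2   ⇒   g'(x) = 2·sin(x)·cos(x)
  lim(x→0) f'(x)/g'(x) = lim(x→0) (sin(x))/(2·sin(x)·cos(x))
  = 1/2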